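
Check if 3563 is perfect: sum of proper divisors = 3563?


Proper divisors of 3563: 1, 7, 509
Sum = 1 + 7 + 509 = 517

No, 3563 is not perfect (517 ≠ 3563)


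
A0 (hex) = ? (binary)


A0 (base 16) = 160 (decimal)
160 (decimal) = 10100000 (base 2)


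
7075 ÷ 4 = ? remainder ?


7075 = 4 * 1768 + 3
Check: 7072 + 3 = 7075

q = 1768, r = 3


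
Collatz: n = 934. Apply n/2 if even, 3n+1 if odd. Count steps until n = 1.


934 → 467 → 1402 → 701 → 2104 → 1052 → 526 → 263 → 790 → 395 → 1186 → 593 → 1780 → 890 → 445 → 1336 → 668 → 334 → 167 → 502 → 251 → 754 → 377 → 1132 → 566 → 283 → 850 → 425 → 1276 → 638 → 319 → 958 → 479 → 1438 → 719 → 2158 → 1079 → 3238 → 1619 → 4858 → 2429 → 7288 → 3644 → 1822 → 911 → 2734 → 1367 → 4102 → 2051 → 6154 → 3077 → 9232 → 4616 → 2308 → 1154 → 577 → 1732 → 866 → 433 → 1300 → 650 → 325 → 976 → 488 → 244 → 122 → 61 → 184 → 92 → 46 → 23 → 70 → 35 → 106 → 53 → 160 → 80 → 40 → 20 → 10 → 5 → 16 → 8 → 4 → 2 → 1
Total steps = 85

85 steps


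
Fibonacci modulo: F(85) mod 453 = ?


F(k) mod 453 for k=1..85:
1, 1, 2, 3, 5, 8, 13, 21, 34, 55, 89, 144, 233, 377, 157, 81, 238, 319, 104, 423, 74, 44, 118, 162, 280, 442, 269, 258, 74, 332, 406, 285, 238, 70, 308, 378, 233, 158, 391, 96, 34, 130, 164, 294, 5, 299, 304, 150, 1, 151, 152, 303, 2, 305, 307, 159, 13, 172, 185, 357, 89, 446, 82, 75, 157, 232, 389, 168, 104, 272, 376, 195, 118, 313, 431, 291, 269, 107, 376, 30, 406, 436, 389, 372, 308
F(85) mod 453 = 308


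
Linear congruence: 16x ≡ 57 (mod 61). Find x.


GCD(16, 61) = 1, unique solution
a^(-1) mod 61 = 42
x = 42 * 57 mod 61 = 15

x ≡ 15 (mod 61)


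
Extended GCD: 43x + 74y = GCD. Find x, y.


Tabular extended Euclidean (each row: r = 43*s + 74*t):
r=43, s=1, t=0
r=74, s=0, t=1
q=0: r=43, s=1, t=0   [43*(1) + 74*(0) = 43]
q=1: r=31, s=-1, t=1   [43*(-1) + 74*(1) = 31]
q=1: r=12, s=2, t=-1   [43*(2) + 74*(-1) = 12]
q=2: r=7, s=-5, t=3   [43*(-5) + 74*(3) = 7]
q=1: r=5, s=7, t=-4   [43*(7) + 74*(-4) = 5]
q=1: r=2, s=-12, t=7   [43*(-12) + 74*(7) = 2]
q=2: r=1, s=31, t=-18   [43*(31) + 74*(-18) = 1]
q=2: r=0, s=-74, t=43   [43*(-74) + 74*(43) = 0]
GCD = 1; from the row with r=1: x=31, y=-18
Check: 43*(31) + 74*(-18) = 1333 - 1332 = 1

GCD = 1, x = 31, y = -18


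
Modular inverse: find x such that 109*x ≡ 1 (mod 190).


Use the extended Euclidean algorithm on (190, 109); each row r = 190*s + 109*t:
r=190, s=1, t=0
r=109, s=0, t=1
q=1: r=81, s=1, t=-1   [190*(1) + 109*(-1) = 81]
q=1: r=28, s=-1, t=2   [190*(-1) + 109*(2) = 28]
q=2: r=25, s=3, t=-5   [190*(3) + 109*(-5) = 25]
q=1: r=3, s=-4, t=7   [190*(-4) + 109*(7) = 3]
q=8: r=1, s=35, t=-61   [190*(35) + 109*(-61) = 1]
q=3: r=0, s=-109, t=190   [190*(-109) + 109*(190) = 0]
GCD = 1 with t = -61, so 109*(-61) ≡ 1 (mod 190)
Inverse = -61 mod 190 = 129
Check: 109 * 129 = 14061 ≡ 1 (mod 190)

109^(-1) ≡ 129 (mod 190)


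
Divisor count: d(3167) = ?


3167 = 3167^1
d(3167) = (1+1) = 2

2 divisors


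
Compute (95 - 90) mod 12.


95 - 90 = 5
5 mod 12 = 5


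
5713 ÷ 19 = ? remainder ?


5713 = 19 * 300 + 13
Check: 5700 + 13 = 5713

q = 300, r = 13


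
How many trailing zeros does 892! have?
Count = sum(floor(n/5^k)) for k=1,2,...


floor(892/5) = 178
floor(892/25) = 35
floor(892/125) = 7
floor(892/625) = 1
Total = 221

221 trailing zeros


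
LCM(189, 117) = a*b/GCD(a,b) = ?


GCD(189, 117) = 9
LCM = 189*117/9 = 22113/9 = 2457

LCM = 2457


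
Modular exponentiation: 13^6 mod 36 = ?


13^1 mod 36 = 13
13^2 mod 36 = 25
13^3 mod 36 = 1
13^4 mod 36 = 13
13^5 mod 36 = 25
13^6 mod 36 = 1


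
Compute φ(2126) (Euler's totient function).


2126 = 2 × 1063
Prime factors: 2, 1063
φ(2126) = 2126 × (1-1/2) × (1-1/1063)
= 2126 × 1/2 × 1062/1063 = 1062

φ(2126) = 1062


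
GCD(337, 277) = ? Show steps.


337 = 1 * 277 + 60
277 = 4 * 60 + 37
60 = 1 * 37 + 23
37 = 1 * 23 + 14
23 = 1 * 14 + 9
14 = 1 * 9 + 5
9 = 1 * 5 + 4
5 = 1 * 4 + 1
4 = 4 * 1 + 0
GCD = 1


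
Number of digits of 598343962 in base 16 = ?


598343962 in base 16 = 23AA011A
Number of digits = 8

8 digits (base 16)


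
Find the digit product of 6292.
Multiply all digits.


6 × 2 × 9 × 2 = 216


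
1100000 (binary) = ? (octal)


1100000 (base 2) = 96 (decimal)
96 (decimal) = 140 (base 8)


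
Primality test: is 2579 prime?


Check divisors up to sqrt(2579) = 50.7839
No divisors found.
2579 is prime.

Yes, 2579 is prime


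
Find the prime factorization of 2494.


2494 / 2 = 1247
1247 / 29 = 43
43 / 43 = 1
2494 = 2 × 29 × 43


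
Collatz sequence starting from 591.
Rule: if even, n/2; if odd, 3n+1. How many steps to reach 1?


591 → 1774 → 887 → 2662 → 1331 → 3994 → 1997 → 5992 → 2996 → 1498 → 749 → 2248 → 1124 → 562 → 281 → 844 → 422 → 211 → 634 → 317 → 952 → 476 → 238 → 119 → 358 → 179 → 538 → 269 → 808 → 404 → 202 → 101 → 304 → 152 → 76 → 38 → 19 → 58 → 29 → 88 → 44 → 22 → 11 → 34 → 17 → 52 → 26 → 13 → 40 → 20 → 10 → 5 → 16 → 8 → 4 → 2 → 1
Total steps = 56

56 steps


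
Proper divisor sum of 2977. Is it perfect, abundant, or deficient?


Proper divisors: 1, 13, 229
Sum = 1 + 13 + 229 = 243
243 < 2977 → deficient

s(2977) = 243 (deficient)


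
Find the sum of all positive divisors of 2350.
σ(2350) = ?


Divisors of 2350: 1, 2, 5, 10, 25, 47, 50, 94, 235, 470, 1175, 2350
Sum = 1 + 2 + 5 + 10 + 25 + 47 + 50 + 94 + 235 + 470 + 1175 + 2350 = 4464

σ(2350) = 4464


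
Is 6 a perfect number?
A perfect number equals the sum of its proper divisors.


Proper divisors of 6: 1, 2, 3
Sum = 1 + 2 + 3 = 6

Yes, 6 is perfect (6 = 6)


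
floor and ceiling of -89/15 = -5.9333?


-89/15 = -5.9333
floor = -6
ceil = -5

floor = -6, ceil = -5


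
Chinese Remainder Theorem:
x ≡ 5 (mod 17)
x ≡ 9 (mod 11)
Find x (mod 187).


M = 17*11 = 187
M1 = M/17 = 11, M2 = M/11 = 17
M1^(-1) mod 17 = 14, M2^(-1) mod 11 = 2
x = 5*11*14 + 9*17*2 = 1076
1076 mod 187 = 141
Check: 141 mod 17 = 5 ✓, 141 mod 11 = 9 ✓

x ≡ 141 (mod 187)


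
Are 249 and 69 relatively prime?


Euclidean algorithm:
249 = 3 * 69 + 42
69 = 1 * 42 + 27
42 = 1 * 27 + 15
27 = 1 * 15 + 12
15 = 1 * 12 + 3
12 = 4 * 3 + 0
GCD(249, 69) = 3

No, not coprime (GCD = 3)


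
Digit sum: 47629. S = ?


4 + 7 + 6 + 2 + 9 = 28


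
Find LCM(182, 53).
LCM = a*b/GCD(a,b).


GCD(182, 53) = 1
LCM = 182*53/1 = 9646/1 = 9646

LCM = 9646


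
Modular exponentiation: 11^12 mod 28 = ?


11^1 mod 28 = 11
11^2 mod 28 = 9
11^3 mod 28 = 15
11^4 mod 28 = 25
11^5 mod 28 = 23
11^6 mod 28 = 1
11^7 mod 28 = 11
11^8 mod 28 = 9
11^9 mod 28 = 15
11^10 mod 28 = 25
11^11 mod 28 = 23
11^12 mod 28 = 1


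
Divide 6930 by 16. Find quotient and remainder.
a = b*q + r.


6930 = 16 * 433 + 2
Check: 6928 + 2 = 6930

q = 433, r = 2


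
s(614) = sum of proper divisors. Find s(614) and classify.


Proper divisors: 1, 2, 307
Sum = 1 + 2 + 307 = 310
310 < 614 → deficient

s(614) = 310 (deficient)


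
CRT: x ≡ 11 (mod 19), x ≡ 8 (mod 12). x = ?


M = 19*12 = 228
M1 = M/19 = 12, M2 = M/12 = 19
M1^(-1) mod 19 = 8, M2^(-1) mod 12 = 7
x = 11*12*8 + 8*19*7 = 2120
2120 mod 228 = 68
Check: 68 mod 19 = 11 ✓, 68 mod 12 = 8 ✓

x ≡ 68 (mod 228)


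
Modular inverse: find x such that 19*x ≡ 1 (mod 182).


Use the extended Euclidean algorithm on (182, 19); each row r = 182*s + 19*t:
r=182, s=1, t=0
r=19, s=0, t=1
q=9: r=11, s=1, t=-9   [182*(1) + 19*(-9) = 11]
q=1: r=8, s=-1, t=10   [182*(-1) + 19*(10) = 8]
q=1: r=3, s=2, t=-19   [182*(2) + 19*(-19) = 3]
q=2: r=2, s=-5, t=48   [182*(-5) + 19*(48) = 2]
q=1: r=1, s=7, t=-67   [182*(7) + 19*(-67) = 1]
q=2: r=0, s=-19, t=182   [182*(-19) + 19*(182) = 0]
GCD = 1 with t = -67, so 19*(-67) ≡ 1 (mod 182)
Inverse = -67 mod 182 = 115
Check: 19 * 115 = 2185 ≡ 1 (mod 182)

19^(-1) ≡ 115 (mod 182)


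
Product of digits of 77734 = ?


7 × 7 × 7 × 3 × 4 = 4116


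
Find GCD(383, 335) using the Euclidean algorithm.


383 = 1 * 335 + 48
335 = 6 * 48 + 47
48 = 1 * 47 + 1
47 = 47 * 1 + 0
GCD = 1


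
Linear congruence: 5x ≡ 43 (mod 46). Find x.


GCD(5, 46) = 1, unique solution
a^(-1) mod 46 = 37
x = 37 * 43 mod 46 = 27

x ≡ 27 (mod 46)


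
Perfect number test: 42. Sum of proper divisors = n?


Proper divisors of 42: 1, 2, 3, 6, 7, 14, 21
Sum = 1 + 2 + 3 + 6 + 7 + 14 + 21 = 54

No, 42 is not perfect (54 ≠ 42)


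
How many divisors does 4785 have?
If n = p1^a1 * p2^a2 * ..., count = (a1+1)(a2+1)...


4785 = 3^1 × 5^1 × 11^1 × 29^1
d(4785) = (1+1) × (1+1) × (1+1) × (1+1) = 16

16 divisors


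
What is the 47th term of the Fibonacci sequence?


Sequence: 1, 1, 2, 3, 5, 8, 13, 21, 34, 55, 89, 144, 233, 377, 610, 987, 1597, 2584, 4181, 6765, 10946, 17711, 28657, 46368, 75025, 121393, 196418, 317811, 514229, 832040, 1346269, 2178309, 3524578, 5702887, 9227465, 14930352, 24157817, 39088169, 63245986, 102334155, 165580141, 267914296, 433494437, 701408733, 1134903170, 1836311903, 2971215073
F(47) = 2971215073


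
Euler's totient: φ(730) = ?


730 = 2 × 5 × 73
Prime factors: 2, 5, 73
φ(730) = 730 × (1-1/2) × (1-1/5) × (1-1/73)
= 730 × 1/2 × 4/5 × 72/73 = 288

φ(730) = 288


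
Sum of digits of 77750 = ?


7 + 7 + 7 + 5 + 0 = 26


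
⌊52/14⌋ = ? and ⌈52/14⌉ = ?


52/14 = 3.7143
floor = 3
ceil = 4

floor = 3, ceil = 4


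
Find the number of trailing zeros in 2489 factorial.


floor(2489/5) = 497
floor(2489/25) = 99
floor(2489/125) = 19
floor(2489/625) = 3
Total = 618

618 trailing zeros


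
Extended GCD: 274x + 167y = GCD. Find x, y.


Tabular extended Euclidean (each row: r = 274*s + 167*t):
r=274, s=1, t=0
r=167, s=0, t=1
q=1: r=107, s=1, t=-1   [274*(1) + 167*(-1) = 107]
q=1: r=60, s=-1, t=2   [274*(-1) + 167*(2) = 60]
q=1: r=47, s=2, t=-3   [274*(2) + 167*(-3) = 47]
q=1: r=13, s=-3, t=5   [274*(-3) + 167*(5) = 13]
q=3: r=8, s=11, t=-18   [274*(11) + 167*(-18) = 8]
q=1: r=5, s=-14, t=23   [274*(-14) + 167*(23) = 5]
q=1: r=3, s=25, t=-41   [274*(25) + 167*(-41) = 3]
q=1: r=2, s=-39, t=64   [274*(-39) + 167*(64) = 2]
q=1: r=1, s=64, t=-105   [274*(64) + 167*(-105) = 1]
q=2: r=0, s=-167, t=274   [274*(-167) + 167*(274) = 0]
GCD = 1; from the row with r=1: x=64, y=-105
Check: 274*(64) + 167*(-105) = 17536 - 17535 = 1

GCD = 1, x = 64, y = -105


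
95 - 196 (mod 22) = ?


95 - 196 = -101
-101 mod 22 = 9


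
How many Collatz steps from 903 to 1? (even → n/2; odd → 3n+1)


903 → 2710 → 1355 → 4066 → 2033 → 6100 → 3050 → 1525 → 4576 → 2288 → 1144 → 572 → 286 → 143 → 430 → 215 → 646 → 323 → 970 → 485 → 1456 → 728 → 364 → 182 → 91 → 274 → 137 → 412 → 206 → 103 → 310 → 155 → 466 → 233 → 700 → 350 → 175 → 526 → 263 → 790 → 395 → 1186 → 593 → 1780 → 890 → 445 → 1336 → 668 → 334 → 167 → 502 → 251 → 754 → 377 → 1132 → 566 → 283 → 850 → 425 → 1276 → 638 → 319 → 958 → 479 → 1438 → 719 → 2158 → 1079 → 3238 → 1619 → 4858 → 2429 → 7288 → 3644 → 1822 → 911 → 2734 → 1367 → 4102 → 2051 → 6154 → 3077 → 9232 → 4616 → 2308 → 1154 → 577 → 1732 → 866 → 433 → 1300 → 650 → 325 → 976 → 488 → 244 → 122 → 61 → 184 → 92 → 46 → 23 → 70 → 35 → 106 → 53 → 160 → 80 → 40 → 20 → 10 → 5 → 16 → 8 → 4 → 2 → 1
Total steps = 116

116 steps


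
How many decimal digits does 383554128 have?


383554128 has 9 digits in base 10
floor(log10(383554128)) + 1 = floor(8.5838) + 1 = 9

9 digits (base 10)


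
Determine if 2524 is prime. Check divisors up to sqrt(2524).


2524 / 2 = 1262 (exact division)
2524 is NOT prime.

No, 2524 is not prime


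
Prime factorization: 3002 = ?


3002 / 2 = 1501
1501 / 19 = 79
79 / 79 = 1
3002 = 2 × 19 × 79


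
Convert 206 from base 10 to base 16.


206 (base 10) = 206 (decimal)
206 (decimal) = CE (base 16)


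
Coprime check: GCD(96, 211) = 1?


Euclidean algorithm:
211 = 2 * 96 + 19
96 = 5 * 19 + 1
19 = 19 * 1 + 0
GCD(96, 211) = 1

Yes, coprime (GCD = 1)


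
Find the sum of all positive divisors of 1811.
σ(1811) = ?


Divisors of 1811: 1, 1811
Sum = 1 + 1811 = 1812

σ(1811) = 1812


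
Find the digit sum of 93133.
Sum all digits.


9 + 3 + 1 + 3 + 3 = 19


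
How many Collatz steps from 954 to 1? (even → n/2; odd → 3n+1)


954 → 477 → 1432 → 716 → 358 → 179 → 538 → 269 → 808 → 404 → 202 → 101 → 304 → 152 → 76 → 38 → 19 → 58 → 29 → 88 → 44 → 22 → 11 → 34 → 17 → 52 → 26 → 13 → 40 → 20 → 10 → 5 → 16 → 8 → 4 → 2 → 1
Total steps = 36

36 steps


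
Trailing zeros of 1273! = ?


floor(1273/5) = 254
floor(1273/25) = 50
floor(1273/125) = 10
floor(1273/625) = 2
Total = 316

316 trailing zeros


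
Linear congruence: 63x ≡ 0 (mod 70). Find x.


GCD(63, 70) = 7 divides 0
Divide: 9x ≡ 0 (mod 10)
x ≡ 0 (mod 10)


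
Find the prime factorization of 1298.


1298 / 2 = 649
649 / 11 = 59
59 / 59 = 1
1298 = 2 × 11 × 59


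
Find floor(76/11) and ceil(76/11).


76/11 = 6.9091
floor = 6
ceil = 7

floor = 6, ceil = 7


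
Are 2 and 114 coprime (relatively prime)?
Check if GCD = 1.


Euclidean algorithm:
114 = 57 * 2 + 0
GCD(2, 114) = 2

No, not coprime (GCD = 2)


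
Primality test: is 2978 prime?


2978 / 2 = 1489 (exact division)
2978 is NOT prime.

No, 2978 is not prime


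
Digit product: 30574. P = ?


3 × 0 × 5 × 7 × 4 = 0


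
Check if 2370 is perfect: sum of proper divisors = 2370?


Proper divisors of 2370: 1, 2, 3, 5, 6, 10, 15, 30, 79, 158, 237, 395, 474, 790, 1185
Sum = 1 + 2 + 3 + 5 + 6 + 10 + 15 + 30 + 79 + 158 + 237 + 395 + 474 + 790 + 1185 = 3390

No, 2370 is not perfect (3390 ≠ 2370)


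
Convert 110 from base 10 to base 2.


110 (base 10) = 110 (decimal)
110 (decimal) = 1101110 (base 2)


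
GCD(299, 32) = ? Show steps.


299 = 9 * 32 + 11
32 = 2 * 11 + 10
11 = 1 * 10 + 1
10 = 10 * 1 + 0
GCD = 1


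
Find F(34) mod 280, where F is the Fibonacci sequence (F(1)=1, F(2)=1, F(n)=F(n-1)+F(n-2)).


F(k) mod 280 for k=1..34:
1, 1, 2, 3, 5, 8, 13, 21, 34, 55, 89, 144, 233, 97, 50, 147, 197, 64, 261, 45, 26, 71, 97, 168, 265, 153, 138, 11, 149, 160, 29, 189, 218, 127
F(34) mod 280 = 127


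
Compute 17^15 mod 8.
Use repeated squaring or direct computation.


17^1 mod 8 = 1
17^2 mod 8 = 1
17^3 mod 8 = 1
17^4 mod 8 = 1
17^5 mod 8 = 1
17^6 mod 8 = 1
17^7 mod 8 = 1
17^8 mod 8 = 1
17^9 mod 8 = 1
17^10 mod 8 = 1
17^11 mod 8 = 1
17^12 mod 8 = 1
17^13 mod 8 = 1
17^14 mod 8 = 1
17^15 mod 8 = 1


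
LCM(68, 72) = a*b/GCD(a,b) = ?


GCD(68, 72) = 4
LCM = 68*72/4 = 4896/4 = 1224

LCM = 1224


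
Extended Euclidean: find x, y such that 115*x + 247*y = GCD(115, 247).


Tabular extended Euclidean (each row: r = 115*s + 247*t):
r=115, s=1, t=0
r=247, s=0, t=1
q=0: r=115, s=1, t=0   [115*(1) + 247*(0) = 115]
q=2: r=17, s=-2, t=1   [115*(-2) + 247*(1) = 17]
q=6: r=13, s=13, t=-6   [115*(13) + 247*(-6) = 13]
q=1: r=4, s=-15, t=7   [115*(-15) + 247*(7) = 4]
q=3: r=1, s=58, t=-27   [115*(58) + 247*(-27) = 1]
q=4: r=0, s=-247, t=115   [115*(-247) + 247*(115) = 0]
GCD = 1; from the row with r=1: x=58, y=-27
Check: 115*(58) + 247*(-27) = 6670 - 6669 = 1

GCD = 1, x = 58, y = -27


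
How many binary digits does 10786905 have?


10786905 in base 2 = 101001001001100001011001
Number of digits = 24

24 digits (base 2)


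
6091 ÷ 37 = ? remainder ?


6091 = 37 * 164 + 23
Check: 6068 + 23 = 6091

q = 164, r = 23


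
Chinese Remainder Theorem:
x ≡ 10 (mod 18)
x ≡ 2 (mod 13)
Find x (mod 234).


M = 18*13 = 234
M1 = M/18 = 13, M2 = M/13 = 18
M1^(-1) mod 18 = 7, M2^(-1) mod 13 = 8
x = 10*13*7 + 2*18*8 = 1198
1198 mod 234 = 28
Check: 28 mod 18 = 10 ✓, 28 mod 13 = 2 ✓

x ≡ 28 (mod 234)


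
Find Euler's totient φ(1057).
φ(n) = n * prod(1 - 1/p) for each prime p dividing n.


1057 = 7 × 151
Prime factors: 7, 151
φ(1057) = 1057 × (1-1/7) × (1-1/151)
= 1057 × 6/7 × 150/151 = 900

φ(1057) = 900


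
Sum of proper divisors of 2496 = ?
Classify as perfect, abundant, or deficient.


Proper divisors: 1, 2, 3, 4, 6, 8, 12, 13, 16, 24, 26, 32, 39, 48, 52, 64, 78, 96, 104, 156, 192, 208, 312, 416, 624, 832, 1248
Sum = 1 + 2 + 3 + 4 + 6 + 8 + 12 + 13 + 16 + 24 + 26 + 32 + 39 + 48 + 52 + 64 + 78 + 96 + 104 + 156 + 192 + 208 + 312 + 416 + 624 + 832 + 1248 = 4616
4616 > 2496 → abundant

s(2496) = 4616 (abundant)


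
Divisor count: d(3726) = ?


3726 = 2^1 × 3^4 × 23^1
d(3726) = (1+1) × (4+1) × (1+1) = 20

20 divisors


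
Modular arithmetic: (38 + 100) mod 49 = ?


38 + 100 = 138
138 mod 49 = 40


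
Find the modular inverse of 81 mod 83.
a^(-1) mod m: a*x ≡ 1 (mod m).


Use the extended Euclidean algorithm on (83, 81); each row r = 83*s + 81*t:
r=83, s=1, t=0
r=81, s=0, t=1
q=1: r=2, s=1, t=-1   [83*(1) + 81*(-1) = 2]
q=40: r=1, s=-40, t=41   [83*(-40) + 81*(41) = 1]
q=2: r=0, s=81, t=-83   [83*(81) + 81*(-83) = 0]
GCD = 1 with t = 41, so 81*(41) ≡ 1 (mod 83)
Inverse = 41 mod 83 = 41
Check: 81 * 41 = 3321 ≡ 1 (mod 83)

81^(-1) ≡ 41 (mod 83)


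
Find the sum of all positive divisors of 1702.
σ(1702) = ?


Divisors of 1702: 1, 2, 23, 37, 46, 74, 851, 1702
Sum = 1 + 2 + 23 + 37 + 46 + 74 + 851 + 1702 = 2736

σ(1702) = 2736


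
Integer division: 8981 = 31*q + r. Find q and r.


8981 = 31 * 289 + 22
Check: 8959 + 22 = 8981

q = 289, r = 22


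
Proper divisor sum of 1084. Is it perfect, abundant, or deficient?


Proper divisors: 1, 2, 4, 271, 542
Sum = 1 + 2 + 4 + 271 + 542 = 820
820 < 1084 → deficient

s(1084) = 820 (deficient)


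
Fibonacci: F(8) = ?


Sequence: 1, 1, 2, 3, 5, 8, 13, 21
F(8) = 21


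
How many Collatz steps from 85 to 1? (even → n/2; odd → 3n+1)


85 → 256 → 128 → 64 → 32 → 16 → 8 → 4 → 2 → 1
Total steps = 9

9 steps


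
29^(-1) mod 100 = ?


Use the extended Euclidean algorithm on (100, 29); each row r = 100*s + 29*t:
r=100, s=1, t=0
r=29, s=0, t=1
q=3: r=13, s=1, t=-3   [100*(1) + 29*(-3) = 13]
q=2: r=3, s=-2, t=7   [100*(-2) + 29*(7) = 3]
q=4: r=1, s=9, t=-31   [100*(9) + 29*(-31) = 1]
q=3: r=0, s=-29, t=100   [100*(-29) + 29*(100) = 0]
GCD = 1 with t = -31, so 29*(-31) ≡ 1 (mod 100)
Inverse = -31 mod 100 = 69
Check: 29 * 69 = 2001 ≡ 1 (mod 100)

29^(-1) ≡ 69 (mod 100)


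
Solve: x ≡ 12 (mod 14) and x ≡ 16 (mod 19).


M = 14*19 = 266
M1 = M/14 = 19, M2 = M/19 = 14
M1^(-1) mod 14 = 3, M2^(-1) mod 19 = 15
x = 12*19*3 + 16*14*15 = 4044
4044 mod 266 = 54
Check: 54 mod 14 = 12 ✓, 54 mod 19 = 16 ✓

x ≡ 54 (mod 266)


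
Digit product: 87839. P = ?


8 × 7 × 8 × 3 × 9 = 12096


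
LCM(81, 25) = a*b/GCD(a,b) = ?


GCD(81, 25) = 1
LCM = 81*25/1 = 2025/1 = 2025

LCM = 2025


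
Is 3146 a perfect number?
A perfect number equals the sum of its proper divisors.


Proper divisors of 3146: 1, 2, 11, 13, 22, 26, 121, 143, 242, 286, 1573
Sum = 1 + 2 + 11 + 13 + 22 + 26 + 121 + 143 + 242 + 286 + 1573 = 2440

No, 3146 is not perfect (2440 ≠ 3146)


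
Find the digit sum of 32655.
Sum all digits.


3 + 2 + 6 + 5 + 5 = 21


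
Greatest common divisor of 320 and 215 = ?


320 = 1 * 215 + 105
215 = 2 * 105 + 5
105 = 21 * 5 + 0
GCD = 5


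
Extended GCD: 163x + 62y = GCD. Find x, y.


Tabular extended Euclidean (each row: r = 163*s + 62*t):
r=163, s=1, t=0
r=62, s=0, t=1
q=2: r=39, s=1, t=-2   [163*(1) + 62*(-2) = 39]
q=1: r=23, s=-1, t=3   [163*(-1) + 62*(3) = 23]
q=1: r=16, s=2, t=-5   [163*(2) + 62*(-5) = 16]
q=1: r=7, s=-3, t=8   [163*(-3) + 62*(8) = 7]
q=2: r=2, s=8, t=-21   [163*(8) + 62*(-21) = 2]
q=3: r=1, s=-27, t=71   [163*(-27) + 62*(71) = 1]
q=2: r=0, s=62, t=-163   [163*(62) + 62*(-163) = 0]
GCD = 1; from the row with r=1: x=-27, y=71
Check: 163*(-27) + 62*(71) = -4401 + 4402 = 1

GCD = 1, x = -27, y = 71


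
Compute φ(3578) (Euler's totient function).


3578 = 2 × 1789
Prime factors: 2, 1789
φ(3578) = 3578 × (1-1/2) × (1-1/1789)
= 3578 × 1/2 × 1788/1789 = 1788

φ(3578) = 1788


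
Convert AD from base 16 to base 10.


AD (base 16) = 173 (decimal)
173 (decimal) = 173 (base 10)


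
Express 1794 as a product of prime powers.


1794 / 2 = 897
897 / 3 = 299
299 / 13 = 23
23 / 23 = 1
1794 = 2 × 3 × 13 × 23


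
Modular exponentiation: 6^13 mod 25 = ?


6^1 mod 25 = 6
6^2 mod 25 = 11
6^3 mod 25 = 16
6^4 mod 25 = 21
6^5 mod 25 = 1
6^6 mod 25 = 6
6^7 mod 25 = 11
6^8 mod 25 = 16
6^9 mod 25 = 21
6^10 mod 25 = 1
6^11 mod 25 = 6
6^12 mod 25 = 11
6^13 mod 25 = 16


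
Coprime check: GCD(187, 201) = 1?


Euclidean algorithm:
201 = 1 * 187 + 14
187 = 13 * 14 + 5
14 = 2 * 5 + 4
5 = 1 * 4 + 1
4 = 4 * 1 + 0
GCD(187, 201) = 1

Yes, coprime (GCD = 1)


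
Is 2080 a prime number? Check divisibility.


2080 / 2 = 1040 (exact division)
2080 is NOT prime.

No, 2080 is not prime


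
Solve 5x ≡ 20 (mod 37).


GCD(5, 37) = 1, unique solution
a^(-1) mod 37 = 15
x = 15 * 20 mod 37 = 4

x ≡ 4 (mod 37)


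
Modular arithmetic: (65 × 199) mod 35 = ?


65 × 199 = 12935
12935 mod 35 = 20


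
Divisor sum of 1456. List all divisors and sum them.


Divisors of 1456: 1, 2, 4, 7, 8, 13, 14, 16, 26, 28, 52, 56, 91, 104, 112, 182, 208, 364, 728, 1456
Sum = 1 + 2 + 4 + 7 + 8 + 13 + 14 + 16 + 26 + 28 + 52 + 56 + 91 + 104 + 112 + 182 + 208 + 364 + 728 + 1456 = 3472

σ(1456) = 3472


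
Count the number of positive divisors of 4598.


4598 = 2^1 × 11^2 × 19^1
d(4598) = (1+1) × (2+1) × (1+1) = 12

12 divisors


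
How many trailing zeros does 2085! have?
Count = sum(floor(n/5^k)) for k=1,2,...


floor(2085/5) = 417
floor(2085/25) = 83
floor(2085/125) = 16
floor(2085/625) = 3
Total = 519

519 trailing zeros


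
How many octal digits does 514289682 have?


514289682 in base 8 = 3651670022
Number of digits = 10

10 digits (base 8)


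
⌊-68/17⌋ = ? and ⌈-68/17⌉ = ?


-68/17 = -4.0000
floor = -4
ceil = -4

floor = -4, ceil = -4


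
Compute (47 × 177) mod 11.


47 × 177 = 8319
8319 mod 11 = 3


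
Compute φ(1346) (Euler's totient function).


1346 = 2 × 673
Prime factors: 2, 673
φ(1346) = 1346 × (1-1/2) × (1-1/673)
= 1346 × 1/2 × 672/673 = 672

φ(1346) = 672


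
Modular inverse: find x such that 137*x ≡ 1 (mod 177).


Use the extended Euclidean algorithm on (177, 137); each row r = 177*s + 137*t:
r=177, s=1, t=0
r=137, s=0, t=1
q=1: r=40, s=1, t=-1   [177*(1) + 137*(-1) = 40]
q=3: r=17, s=-3, t=4   [177*(-3) + 137*(4) = 17]
q=2: r=6, s=7, t=-9   [177*(7) + 137*(-9) = 6]
q=2: r=5, s=-17, t=22   [177*(-17) + 137*(22) = 5]
q=1: r=1, s=24, t=-31   [177*(24) + 137*(-31) = 1]
q=5: r=0, s=-137, t=177   [177*(-137) + 137*(177) = 0]
GCD = 1 with t = -31, so 137*(-31) ≡ 1 (mod 177)
Inverse = -31 mod 177 = 146
Check: 137 * 146 = 20002 ≡ 1 (mod 177)

137^(-1) ≡ 146 (mod 177)


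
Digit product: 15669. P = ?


1 × 5 × 6 × 6 × 9 = 1620


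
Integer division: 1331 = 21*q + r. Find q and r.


1331 = 21 * 63 + 8
Check: 1323 + 8 = 1331

q = 63, r = 8


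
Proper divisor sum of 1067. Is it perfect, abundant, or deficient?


Proper divisors: 1, 11, 97
Sum = 1 + 11 + 97 = 109
109 < 1067 → deficient

s(1067) = 109 (deficient)


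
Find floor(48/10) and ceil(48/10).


48/10 = 4.8000
floor = 4
ceil = 5

floor = 4, ceil = 5


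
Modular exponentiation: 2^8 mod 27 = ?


2^1 mod 27 = 2
2^2 mod 27 = 4
2^3 mod 27 = 8
2^4 mod 27 = 16
2^5 mod 27 = 5
2^6 mod 27 = 10
2^7 mod 27 = 20
2^8 mod 27 = 13


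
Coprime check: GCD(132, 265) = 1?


Euclidean algorithm:
265 = 2 * 132 + 1
132 = 132 * 1 + 0
GCD(132, 265) = 1

Yes, coprime (GCD = 1)


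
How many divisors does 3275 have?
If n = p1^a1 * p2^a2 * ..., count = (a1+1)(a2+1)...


3275 = 5^2 × 131^1
d(3275) = (2+1) × (1+1) = 6

6 divisors


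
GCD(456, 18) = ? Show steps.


456 = 25 * 18 + 6
18 = 3 * 6 + 0
GCD = 6


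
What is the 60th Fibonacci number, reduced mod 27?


F(k) mod 27 for k=1..60:
1, 1, 2, 3, 5, 8, 13, 21, 7, 1, 8, 9, 17, 26, 16, 15, 4, 19, 23, 15, 11, 26, 10, 9, 19, 1, 20, 21, 14, 8, 22, 3, 25, 1, 26, 0, 26, 26, 25, 24, 22, 19, 14, 6, 20, 26, 19, 18, 10, 1, 11, 12, 23, 8, 4, 12, 16, 1, 17, 18
F(60) mod 27 = 18


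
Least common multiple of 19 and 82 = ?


GCD(19, 82) = 1
LCM = 19*82/1 = 1558/1 = 1558

LCM = 1558


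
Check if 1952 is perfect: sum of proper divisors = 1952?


Proper divisors of 1952: 1, 2, 4, 8, 16, 32, 61, 122, 244, 488, 976
Sum = 1 + 2 + 4 + 8 + 16 + 32 + 61 + 122 + 244 + 488 + 976 = 1954

No, 1952 is not perfect (1954 ≠ 1952)


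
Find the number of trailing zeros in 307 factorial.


floor(307/5) = 61
floor(307/25) = 12
floor(307/125) = 2
Total = 75

75 trailing zeros


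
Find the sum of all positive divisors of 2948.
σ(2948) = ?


Divisors of 2948: 1, 2, 4, 11, 22, 44, 67, 134, 268, 737, 1474, 2948
Sum = 1 + 2 + 4 + 11 + 22 + 44 + 67 + 134 + 268 + 737 + 1474 + 2948 = 5712

σ(2948) = 5712


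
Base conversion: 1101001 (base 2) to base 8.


1101001 (base 2) = 105 (decimal)
105 (decimal) = 151 (base 8)


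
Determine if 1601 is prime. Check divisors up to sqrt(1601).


Check divisors up to sqrt(1601) = 40.0125
No divisors found.
1601 is prime.

Yes, 1601 is prime


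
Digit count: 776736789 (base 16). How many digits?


776736789 in base 16 = 2E4C1015
Number of digits = 8

8 digits (base 16)


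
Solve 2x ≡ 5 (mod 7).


GCD(2, 7) = 1, unique solution
a^(-1) mod 7 = 4
x = 4 * 5 mod 7 = 6

x ≡ 6 (mod 7)


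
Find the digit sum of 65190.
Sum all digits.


6 + 5 + 1 + 9 + 0 = 21


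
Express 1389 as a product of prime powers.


1389 / 3 = 463
463 / 463 = 1
1389 = 3 × 463


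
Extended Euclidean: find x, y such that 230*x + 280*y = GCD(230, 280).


Tabular extended Euclidean (each row: r = 230*s + 280*t):
r=230, s=1, t=0
r=280, s=0, t=1
q=0: r=230, s=1, t=0   [230*(1) + 280*(0) = 230]
q=1: r=50, s=-1, t=1   [230*(-1) + 280*(1) = 50]
q=4: r=30, s=5, t=-4   [230*(5) + 280*(-4) = 30]
q=1: r=20, s=-6, t=5   [230*(-6) + 280*(5) = 20]
q=1: r=10, s=11, t=-9   [230*(11) + 280*(-9) = 10]
q=2: r=0, s=-28, t=23   [230*(-28) + 280*(23) = 0]
GCD = 10; from the row with r=10: x=11, y=-9
Check: 230*(11) + 280*(-9) = 2530 - 2520 = 10

GCD = 10, x = 11, y = -9


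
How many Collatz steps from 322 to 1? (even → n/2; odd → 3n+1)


322 → 161 → 484 → 242 → 121 → 364 → 182 → 91 → 274 → 137 → 412 → 206 → 103 → 310 → 155 → 466 → 233 → 700 → 350 → 175 → 526 → 263 → 790 → 395 → 1186 → 593 → 1780 → 890 → 445 → 1336 → 668 → 334 → 167 → 502 → 251 → 754 → 377 → 1132 → 566 → 283 → 850 → 425 → 1276 → 638 → 319 → 958 → 479 → 1438 → 719 → 2158 → 1079 → 3238 → 1619 → 4858 → 2429 → 7288 → 3644 → 1822 → 911 → 2734 → 1367 → 4102 → 2051 → 6154 → 3077 → 9232 → 4616 → 2308 → 1154 → 577 → 1732 → 866 → 433 → 1300 → 650 → 325 → 976 → 488 → 244 → 122 → 61 → 184 → 92 → 46 → 23 → 70 → 35 → 106 → 53 → 160 → 80 → 40 → 20 → 10 → 5 → 16 → 8 → 4 → 2 → 1
Total steps = 99

99 steps


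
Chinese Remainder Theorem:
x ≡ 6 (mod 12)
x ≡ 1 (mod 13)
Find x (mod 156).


M = 12*13 = 156
M1 = M/12 = 13, M2 = M/13 = 12
M1^(-1) mod 12 = 1, M2^(-1) mod 13 = 12
x = 6*13*1 + 1*12*12 = 222
222 mod 156 = 66
Check: 66 mod 12 = 6 ✓, 66 mod 13 = 1 ✓

x ≡ 66 (mod 156)


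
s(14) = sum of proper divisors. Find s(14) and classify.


Proper divisors: 1, 2, 7
Sum = 1 + 2 + 7 = 10
10 < 14 → deficient

s(14) = 10 (deficient)


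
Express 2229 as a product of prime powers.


2229 / 3 = 743
743 / 743 = 1
2229 = 3 × 743


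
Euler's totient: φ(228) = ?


228 = 2^2 × 3 × 19
Prime factors: 2, 3, 19
φ(228) = 228 × (1-1/2) × (1-1/3) × (1-1/19)
= 228 × 1/2 × 2/3 × 18/19 = 72

φ(228) = 72


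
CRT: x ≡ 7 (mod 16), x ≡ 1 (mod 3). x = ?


M = 16*3 = 48
M1 = M/16 = 3, M2 = M/3 = 16
M1^(-1) mod 16 = 11, M2^(-1) mod 3 = 1
x = 7*3*11 + 1*16*1 = 247
247 mod 48 = 7
Check: 7 mod 16 = 7 ✓, 7 mod 3 = 1 ✓

x ≡ 7 (mod 48)


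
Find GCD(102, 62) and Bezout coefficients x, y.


Tabular extended Euclidean (each row: r = 102*s + 62*t):
r=102, s=1, t=0
r=62, s=0, t=1
q=1: r=40, s=1, t=-1   [102*(1) + 62*(-1) = 40]
q=1: r=22, s=-1, t=2   [102*(-1) + 62*(2) = 22]
q=1: r=18, s=2, t=-3   [102*(2) + 62*(-3) = 18]
q=1: r=4, s=-3, t=5   [102*(-3) + 62*(5) = 4]
q=4: r=2, s=14, t=-23   [102*(14) + 62*(-23) = 2]
q=2: r=0, s=-31, t=51   [102*(-31) + 62*(51) = 0]
GCD = 2; from the row with r=2: x=14, y=-23
Check: 102*(14) + 62*(-23) = 1428 - 1426 = 2

GCD = 2, x = 14, y = -23


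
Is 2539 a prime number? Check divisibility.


Check divisors up to sqrt(2539) = 50.3885
No divisors found.
2539 is prime.

Yes, 2539 is prime


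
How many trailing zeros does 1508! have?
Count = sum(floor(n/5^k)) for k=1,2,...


floor(1508/5) = 301
floor(1508/25) = 60
floor(1508/125) = 12
floor(1508/625) = 2
Total = 375

375 trailing zeros


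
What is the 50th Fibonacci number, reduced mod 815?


F(k) mod 815 for k=1..50:
1, 1, 2, 3, 5, 8, 13, 21, 34, 55, 89, 144, 233, 377, 610, 172, 782, 139, 106, 245, 351, 596, 132, 728, 45, 773, 3, 776, 779, 740, 704, 629, 518, 332, 35, 367, 402, 769, 356, 310, 666, 161, 12, 173, 185, 358, 543, 86, 629, 715
F(50) mod 815 = 715


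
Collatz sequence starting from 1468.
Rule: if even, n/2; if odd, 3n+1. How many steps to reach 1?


1468 → 734 → 367 → 1102 → 551 → 1654 → 827 → 2482 → 1241 → 3724 → 1862 → 931 → 2794 → 1397 → 4192 → 2096 → 1048 → 524 → 262 → 131 → 394 → 197 → 592 → 296 → 148 → 74 → 37 → 112 → 56 → 28 → 14 → 7 → 22 → 11 → 34 → 17 → 52 → 26 → 13 → 40 → 20 → 10 → 5 → 16 → 8 → 4 → 2 → 1
Total steps = 47

47 steps


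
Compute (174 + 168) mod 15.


174 + 168 = 342
342 mod 15 = 12


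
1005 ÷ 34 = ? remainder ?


1005 = 34 * 29 + 19
Check: 986 + 19 = 1005

q = 29, r = 19


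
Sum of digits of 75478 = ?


7 + 5 + 4 + 7 + 8 = 31


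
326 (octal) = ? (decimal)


326 (base 8) = 214 (decimal)
214 (decimal) = 214 (base 10)


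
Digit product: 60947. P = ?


6 × 0 × 9 × 4 × 7 = 0


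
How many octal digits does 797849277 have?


797849277 in base 8 = 5743433275
Number of digits = 10

10 digits (base 8)


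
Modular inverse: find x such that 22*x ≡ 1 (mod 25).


Use the extended Euclidean algorithm on (25, 22); each row r = 25*s + 22*t:
r=25, s=1, t=0
r=22, s=0, t=1
q=1: r=3, s=1, t=-1   [25*(1) + 22*(-1) = 3]
q=7: r=1, s=-7, t=8   [25*(-7) + 22*(8) = 1]
q=3: r=0, s=22, t=-25   [25*(22) + 22*(-25) = 0]
GCD = 1 with t = 8, so 22*(8) ≡ 1 (mod 25)
Inverse = 8 mod 25 = 8
Check: 22 * 8 = 176 ≡ 1 (mod 25)

22^(-1) ≡ 8 (mod 25)


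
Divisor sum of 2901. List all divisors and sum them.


Divisors of 2901: 1, 3, 967, 2901
Sum = 1 + 3 + 967 + 2901 = 3872

σ(2901) = 3872


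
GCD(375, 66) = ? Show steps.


375 = 5 * 66 + 45
66 = 1 * 45 + 21
45 = 2 * 21 + 3
21 = 7 * 3 + 0
GCD = 3


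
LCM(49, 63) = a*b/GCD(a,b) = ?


GCD(49, 63) = 7
LCM = 49*63/7 = 3087/7 = 441

LCM = 441


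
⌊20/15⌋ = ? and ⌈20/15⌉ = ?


20/15 = 1.3333
floor = 1
ceil = 2

floor = 1, ceil = 2


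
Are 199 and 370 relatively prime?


Euclidean algorithm:
370 = 1 * 199 + 171
199 = 1 * 171 + 28
171 = 6 * 28 + 3
28 = 9 * 3 + 1
3 = 3 * 1 + 0
GCD(199, 370) = 1

Yes, coprime (GCD = 1)


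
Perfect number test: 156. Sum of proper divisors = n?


Proper divisors of 156: 1, 2, 3, 4, 6, 12, 13, 26, 39, 52, 78
Sum = 1 + 2 + 3 + 4 + 6 + 12 + 13 + 26 + 39 + 52 + 78 = 236

No, 156 is not perfect (236 ≠ 156)


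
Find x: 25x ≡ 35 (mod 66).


GCD(25, 66) = 1, unique solution
a^(-1) mod 66 = 37
x = 37 * 35 mod 66 = 41

x ≡ 41 (mod 66)


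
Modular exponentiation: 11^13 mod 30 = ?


11^1 mod 30 = 11
11^2 mod 30 = 1
11^3 mod 30 = 11
11^4 mod 30 = 1
11^5 mod 30 = 11
11^6 mod 30 = 1
11^7 mod 30 = 11
11^8 mod 30 = 1
11^9 mod 30 = 11
11^10 mod 30 = 1
11^11 mod 30 = 11
11^12 mod 30 = 1
11^13 mod 30 = 11


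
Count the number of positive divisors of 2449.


2449 = 31^1 × 79^1
d(2449) = (1+1) × (1+1) = 4

4 divisors


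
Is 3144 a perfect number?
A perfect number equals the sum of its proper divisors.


Proper divisors of 3144: 1, 2, 3, 4, 6, 8, 12, 24, 131, 262, 393, 524, 786, 1048, 1572
Sum = 1 + 2 + 3 + 4 + 6 + 8 + 12 + 24 + 131 + 262 + 393 + 524 + 786 + 1048 + 1572 = 4776

No, 3144 is not perfect (4776 ≠ 3144)


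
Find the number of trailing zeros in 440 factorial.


floor(440/5) = 88
floor(440/25) = 17
floor(440/125) = 3
Total = 108

108 trailing zeros


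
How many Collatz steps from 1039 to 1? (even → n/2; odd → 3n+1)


1039 → 3118 → 1559 → 4678 → 2339 → 7018 → 3509 → 10528 → 5264 → 2632 → 1316 → 658 → 329 → 988 → 494 → 247 → 742 → 371 → 1114 → 557 → 1672 → 836 → 418 → 209 → 628 → 314 → 157 → 472 → 236 → 118 → 59 → 178 → 89 → 268 → 134 → 67 → 202 → 101 → 304 → 152 → 76 → 38 → 19 → 58 → 29 → 88 → 44 → 22 → 11 → 34 → 17 → 52 → 26 → 13 → 40 → 20 → 10 → 5 → 16 → 8 → 4 → 2 → 1
Total steps = 62

62 steps


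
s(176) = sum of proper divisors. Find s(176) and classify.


Proper divisors: 1, 2, 4, 8, 11, 16, 22, 44, 88
Sum = 1 + 2 + 4 + 8 + 11 + 16 + 22 + 44 + 88 = 196
196 > 176 → abundant

s(176) = 196 (abundant)


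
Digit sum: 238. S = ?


2 + 3 + 8 = 13


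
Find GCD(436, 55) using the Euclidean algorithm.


436 = 7 * 55 + 51
55 = 1 * 51 + 4
51 = 12 * 4 + 3
4 = 1 * 3 + 1
3 = 3 * 1 + 0
GCD = 1


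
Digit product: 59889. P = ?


5 × 9 × 8 × 8 × 9 = 25920


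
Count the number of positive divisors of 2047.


2047 = 23^1 × 89^1
d(2047) = (1+1) × (1+1) = 4

4 divisors


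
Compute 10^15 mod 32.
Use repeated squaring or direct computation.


10^1 mod 32 = 10
10^2 mod 32 = 4
10^3 mod 32 = 8
10^4 mod 32 = 16
10^5 mod 32 = 0
10^6 mod 32 = 0
10^7 mod 32 = 0
10^8 mod 32 = 0
10^9 mod 32 = 0
10^10 mod 32 = 0
10^11 mod 32 = 0
10^12 mod 32 = 0
10^13 mod 32 = 0
10^14 mod 32 = 0
10^15 mod 32 = 0


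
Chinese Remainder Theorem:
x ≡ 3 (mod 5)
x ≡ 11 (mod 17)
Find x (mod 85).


M = 5*17 = 85
M1 = M/5 = 17, M2 = M/17 = 5
M1^(-1) mod 5 = 3, M2^(-1) mod 17 = 7
x = 3*17*3 + 11*5*7 = 538
538 mod 85 = 28
Check: 28 mod 5 = 3 ✓, 28 mod 17 = 11 ✓

x ≡ 28 (mod 85)


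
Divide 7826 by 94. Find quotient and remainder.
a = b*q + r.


7826 = 94 * 83 + 24
Check: 7802 + 24 = 7826

q = 83, r = 24


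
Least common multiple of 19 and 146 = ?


GCD(19, 146) = 1
LCM = 19*146/1 = 2774/1 = 2774

LCM = 2774


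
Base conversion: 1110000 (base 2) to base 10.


1110000 (base 2) = 112 (decimal)
112 (decimal) = 112 (base 10)


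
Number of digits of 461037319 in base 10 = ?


461037319 has 9 digits in base 10
floor(log10(461037319)) + 1 = floor(8.6637) + 1 = 9

9 digits (base 10)


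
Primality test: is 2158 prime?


2158 / 2 = 1079 (exact division)
2158 is NOT prime.

No, 2158 is not prime


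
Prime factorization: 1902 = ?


1902 / 2 = 951
951 / 3 = 317
317 / 317 = 1
1902 = 2 × 3 × 317


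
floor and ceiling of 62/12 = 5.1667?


62/12 = 5.1667
floor = 5
ceil = 6

floor = 5, ceil = 6


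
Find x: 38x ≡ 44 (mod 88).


GCD(38, 88) = 2 divides 44
Divide: 19x ≡ 22 (mod 44)
x ≡ 22 (mod 44)


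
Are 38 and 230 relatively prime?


Euclidean algorithm:
230 = 6 * 38 + 2
38 = 19 * 2 + 0
GCD(38, 230) = 2

No, not coprime (GCD = 2)


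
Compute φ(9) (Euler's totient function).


9 = 3^2
Prime factors: 3
φ(9) = 9 × (1-1/3)
= 9 × 2/3 = 6

φ(9) = 6


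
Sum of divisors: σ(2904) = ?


Divisors of 2904: 1, 2, 3, 4, 6, 8, 11, 12, 22, 24, 33, 44, 66, 88, 121, 132, 242, 264, 363, 484, 726, 968, 1452, 2904
Sum = 1 + 2 + 3 + 4 + 6 + 8 + 11 + 12 + 22 + 24 + 33 + 44 + 66 + 88 + 121 + 132 + 242 + 264 + 363 + 484 + 726 + 968 + 1452 + 2904 = 7980

σ(2904) = 7980


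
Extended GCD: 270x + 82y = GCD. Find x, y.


Tabular extended Euclidean (each row: r = 270*s + 82*t):
r=270, s=1, t=0
r=82, s=0, t=1
q=3: r=24, s=1, t=-3   [270*(1) + 82*(-3) = 24]
q=3: r=10, s=-3, t=10   [270*(-3) + 82*(10) = 10]
q=2: r=4, s=7, t=-23   [270*(7) + 82*(-23) = 4]
q=2: r=2, s=-17, t=56   [270*(-17) + 82*(56) = 2]
q=2: r=0, s=41, t=-135   [270*(41) + 82*(-135) = 0]
GCD = 2; from the row with r=2: x=-17, y=56
Check: 270*(-17) + 82*(56) = -4590 + 4592 = 2

GCD = 2, x = -17, y = 56


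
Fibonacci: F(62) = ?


Sequence: 1, 1, 2, 3, 5, 8, 13, 21, 34, 55, 89, 144, 233, 377, 610, 987, 1597, 2584, 4181, 6765, 10946, 17711, 28657, 46368, 75025, 121393, 196418, 317811, 514229, 832040, 1346269, 2178309, 3524578, 5702887, 9227465, 14930352, 24157817, 39088169, 63245986, 102334155, 165580141, 267914296, 433494437, 701408733, 1134903170, 1836311903, 2971215073, 4807526976, 7778742049, 12586269025, 20365011074, 32951280099, 53316291173, 86267571272, 139583862445, 225851433717, 365435296162, 591286729879, 956722026041, 1548008755920, 2504730781961, 4052739537881
F(62) = 4052739537881


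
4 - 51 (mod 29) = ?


4 - 51 = -47
-47 mod 29 = 11


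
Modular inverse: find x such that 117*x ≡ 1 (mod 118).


Use the extended Euclidean algorithm on (118, 117); each row r = 118*s + 117*t:
r=118, s=1, t=0
r=117, s=0, t=1
q=1: r=1, s=1, t=-1   [118*(1) + 117*(-1) = 1]
q=117: r=0, s=-117, t=118   [118*(-117) + 117*(118) = 0]
GCD = 1 with t = -1, so 117*(-1) ≡ 1 (mod 118)
Inverse = -1 mod 118 = 117
Check: 117 * 117 = 13689 ≡ 1 (mod 118)

117^(-1) ≡ 117 (mod 118)


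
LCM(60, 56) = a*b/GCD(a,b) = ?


GCD(60, 56) = 4
LCM = 60*56/4 = 3360/4 = 840

LCM = 840


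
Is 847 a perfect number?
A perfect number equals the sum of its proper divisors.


Proper divisors of 847: 1, 7, 11, 77, 121
Sum = 1 + 7 + 11 + 77 + 121 = 217

No, 847 is not perfect (217 ≠ 847)


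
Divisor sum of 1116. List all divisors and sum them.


Divisors of 1116: 1, 2, 3, 4, 6, 9, 12, 18, 31, 36, 62, 93, 124, 186, 279, 372, 558, 1116
Sum = 1 + 2 + 3 + 4 + 6 + 9 + 12 + 18 + 31 + 36 + 62 + 93 + 124 + 186 + 279 + 372 + 558 + 1116 = 2912

σ(1116) = 2912


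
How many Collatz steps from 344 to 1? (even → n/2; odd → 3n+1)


344 → 172 → 86 → 43 → 130 → 65 → 196 → 98 → 49 → 148 → 74 → 37 → 112 → 56 → 28 → 14 → 7 → 22 → 11 → 34 → 17 → 52 → 26 → 13 → 40 → 20 → 10 → 5 → 16 → 8 → 4 → 2 → 1
Total steps = 32

32 steps


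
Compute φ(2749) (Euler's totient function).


2749 = 2749
Prime factors: 2749
φ(2749) = 2749 × (1-1/2749)
= 2749 × 2748/2749 = 2748

φ(2749) = 2748


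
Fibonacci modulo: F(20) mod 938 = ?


F(k) mod 938 for k=1..20:
1, 1, 2, 3, 5, 8, 13, 21, 34, 55, 89, 144, 233, 377, 610, 49, 659, 708, 429, 199
F(20) mod 938 = 199


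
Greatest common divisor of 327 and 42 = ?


327 = 7 * 42 + 33
42 = 1 * 33 + 9
33 = 3 * 9 + 6
9 = 1 * 6 + 3
6 = 2 * 3 + 0
GCD = 3


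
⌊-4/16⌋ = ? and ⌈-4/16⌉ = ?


-4/16 = -0.2500
floor = -1
ceil = 0

floor = -1, ceil = 0
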